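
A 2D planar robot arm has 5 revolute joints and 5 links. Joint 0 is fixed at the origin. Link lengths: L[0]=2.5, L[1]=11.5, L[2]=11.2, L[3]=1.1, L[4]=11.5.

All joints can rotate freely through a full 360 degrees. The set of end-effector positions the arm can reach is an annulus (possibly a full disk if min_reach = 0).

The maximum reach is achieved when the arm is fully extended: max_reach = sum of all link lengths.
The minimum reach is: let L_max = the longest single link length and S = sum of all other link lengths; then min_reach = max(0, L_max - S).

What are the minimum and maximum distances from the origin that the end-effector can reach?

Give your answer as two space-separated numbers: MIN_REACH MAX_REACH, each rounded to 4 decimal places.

Answer: 0.0000 37.8000

Derivation:
Link lengths: [2.5, 11.5, 11.2, 1.1, 11.5]
max_reach = 2.5 + 11.5 + 11.2 + 1.1 + 11.5 = 37.8
L_max = max([2.5, 11.5, 11.2, 1.1, 11.5]) = 11.5
S (sum of others) = 37.8 - 11.5 = 26.3
min_reach = max(0, 11.5 - 26.3) = max(0, -14.8) = 0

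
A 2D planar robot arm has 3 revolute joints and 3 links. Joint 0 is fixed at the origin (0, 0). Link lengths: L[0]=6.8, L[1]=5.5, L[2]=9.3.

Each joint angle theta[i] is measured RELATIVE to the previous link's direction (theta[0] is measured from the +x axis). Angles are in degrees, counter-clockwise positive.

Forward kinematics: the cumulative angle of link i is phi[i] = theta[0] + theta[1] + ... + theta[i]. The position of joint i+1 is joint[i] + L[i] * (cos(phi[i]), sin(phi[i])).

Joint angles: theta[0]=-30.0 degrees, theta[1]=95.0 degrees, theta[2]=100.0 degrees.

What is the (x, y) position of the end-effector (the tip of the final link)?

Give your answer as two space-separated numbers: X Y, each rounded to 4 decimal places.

Answer: -0.7697 3.9917

Derivation:
joint[0] = (0.0000, 0.0000)  (base)
link 0: phi[0] = -30 = -30 deg
  cos(-30 deg) = 0.8660, sin(-30 deg) = -0.5000
  joint[1] = (0.0000, 0.0000) + 6.8 * (0.8660, -0.5000) = (0.0000 + 5.8890, 0.0000 + -3.4000) = (5.8890, -3.4000)
link 1: phi[1] = -30 + 95 = 65 deg
  cos(65 deg) = 0.4226, sin(65 deg) = 0.9063
  joint[2] = (5.8890, -3.4000) + 5.5 * (0.4226, 0.9063) = (5.8890 + 2.3244, -3.4000 + 4.9847) = (8.2134, 1.5847)
link 2: phi[2] = -30 + 95 + 100 = 165 deg
  cos(165 deg) = -0.9659, sin(165 deg) = 0.2588
  joint[3] = (8.2134, 1.5847) + 9.3 * (-0.9659, 0.2588) = (8.2134 + -8.9831, 1.5847 + 2.4070) = (-0.7697, 3.9917)
End effector: (-0.7697, 3.9917)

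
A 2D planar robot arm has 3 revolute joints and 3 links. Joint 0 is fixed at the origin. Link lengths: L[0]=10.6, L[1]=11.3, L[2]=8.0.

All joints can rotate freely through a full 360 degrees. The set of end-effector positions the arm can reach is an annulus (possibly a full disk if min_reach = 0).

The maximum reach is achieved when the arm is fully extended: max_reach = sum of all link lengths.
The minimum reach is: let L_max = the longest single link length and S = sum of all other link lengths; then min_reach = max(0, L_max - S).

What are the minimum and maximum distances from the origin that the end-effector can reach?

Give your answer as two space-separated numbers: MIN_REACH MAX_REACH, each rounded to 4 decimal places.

Link lengths: [10.6, 11.3, 8.0]
max_reach = 10.6 + 11.3 + 8 = 29.9
L_max = max([10.6, 11.3, 8.0]) = 11.3
S (sum of others) = 29.9 - 11.3 = 18.6
min_reach = max(0, 11.3 - 18.6) = max(0, -7.3) = 0

Answer: 0.0000 29.9000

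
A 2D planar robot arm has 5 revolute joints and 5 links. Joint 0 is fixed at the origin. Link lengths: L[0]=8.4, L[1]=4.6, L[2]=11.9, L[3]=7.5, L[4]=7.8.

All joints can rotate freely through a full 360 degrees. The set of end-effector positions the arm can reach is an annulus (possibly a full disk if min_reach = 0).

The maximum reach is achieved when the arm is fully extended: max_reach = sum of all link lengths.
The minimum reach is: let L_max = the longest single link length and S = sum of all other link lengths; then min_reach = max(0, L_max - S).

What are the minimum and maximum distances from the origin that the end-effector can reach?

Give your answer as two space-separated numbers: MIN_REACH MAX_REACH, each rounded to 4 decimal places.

Answer: 0.0000 40.2000

Derivation:
Link lengths: [8.4, 4.6, 11.9, 7.5, 7.8]
max_reach = 8.4 + 4.6 + 11.9 + 7.5 + 7.8 = 40.2
L_max = max([8.4, 4.6, 11.9, 7.5, 7.8]) = 11.9
S (sum of others) = 40.2 - 11.9 = 28.3
min_reach = max(0, 11.9 - 28.3) = max(0, -16.4) = 0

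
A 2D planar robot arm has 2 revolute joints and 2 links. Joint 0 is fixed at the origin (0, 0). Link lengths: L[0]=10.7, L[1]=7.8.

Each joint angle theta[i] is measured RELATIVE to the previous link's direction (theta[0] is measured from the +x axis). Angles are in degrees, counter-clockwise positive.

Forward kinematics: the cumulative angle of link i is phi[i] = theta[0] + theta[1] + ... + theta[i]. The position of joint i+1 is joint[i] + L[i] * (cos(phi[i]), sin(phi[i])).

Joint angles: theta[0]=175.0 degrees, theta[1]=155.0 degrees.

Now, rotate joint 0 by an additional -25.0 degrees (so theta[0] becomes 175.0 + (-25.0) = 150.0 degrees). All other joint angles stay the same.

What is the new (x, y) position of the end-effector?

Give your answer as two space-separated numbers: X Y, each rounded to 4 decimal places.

joint[0] = (0.0000, 0.0000)  (base)
link 0: phi[0] = 150 = 150 deg
  cos(150 deg) = -0.8660, sin(150 deg) = 0.5000
  joint[1] = (0.0000, 0.0000) + 10.7 * (-0.8660, 0.5000) = (0.0000 + -9.2665, 0.0000 + 5.3500) = (-9.2665, 5.3500)
link 1: phi[1] = 150 + 155 = 305 deg
  cos(305 deg) = 0.5736, sin(305 deg) = -0.8192
  joint[2] = (-9.2665, 5.3500) + 7.8 * (0.5736, -0.8192) = (-9.2665 + 4.4739, 5.3500 + -6.3894) = (-4.7926, -1.0394)
End effector: (-4.7926, -1.0394)

Answer: -4.7926 -1.0394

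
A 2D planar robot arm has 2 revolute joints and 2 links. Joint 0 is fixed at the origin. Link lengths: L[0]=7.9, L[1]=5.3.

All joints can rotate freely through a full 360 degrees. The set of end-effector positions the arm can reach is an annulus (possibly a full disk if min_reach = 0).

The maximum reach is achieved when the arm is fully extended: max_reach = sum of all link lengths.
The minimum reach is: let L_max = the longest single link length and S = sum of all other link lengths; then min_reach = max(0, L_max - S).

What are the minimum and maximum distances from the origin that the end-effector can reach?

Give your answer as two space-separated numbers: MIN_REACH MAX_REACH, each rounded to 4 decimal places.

Link lengths: [7.9, 5.3]
max_reach = 7.9 + 5.3 = 13.2
L_max = max([7.9, 5.3]) = 7.9
S (sum of others) = 13.2 - 7.9 = 5.3
min_reach = max(0, 7.9 - 5.3) = max(0, 2.6) = 2.6

Answer: 2.6000 13.2000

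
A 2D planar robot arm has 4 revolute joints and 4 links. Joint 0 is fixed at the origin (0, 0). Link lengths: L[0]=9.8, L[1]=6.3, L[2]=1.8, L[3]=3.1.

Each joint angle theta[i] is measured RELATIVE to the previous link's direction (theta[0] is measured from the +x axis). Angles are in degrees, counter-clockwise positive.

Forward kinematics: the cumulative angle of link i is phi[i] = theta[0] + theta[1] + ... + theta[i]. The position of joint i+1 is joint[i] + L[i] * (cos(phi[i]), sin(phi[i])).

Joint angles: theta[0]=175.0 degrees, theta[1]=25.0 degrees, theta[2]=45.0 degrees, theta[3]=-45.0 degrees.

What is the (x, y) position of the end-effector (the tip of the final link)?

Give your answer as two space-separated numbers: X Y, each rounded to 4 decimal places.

Answer: -19.3565 -3.9922

Derivation:
joint[0] = (0.0000, 0.0000)  (base)
link 0: phi[0] = 175 = 175 deg
  cos(175 deg) = -0.9962, sin(175 deg) = 0.0872
  joint[1] = (0.0000, 0.0000) + 9.8 * (-0.9962, 0.0872) = (0.0000 + -9.7627, 0.0000 + 0.8541) = (-9.7627, 0.8541)
link 1: phi[1] = 175 + 25 = 200 deg
  cos(200 deg) = -0.9397, sin(200 deg) = -0.3420
  joint[2] = (-9.7627, 0.8541) + 6.3 * (-0.9397, -0.3420) = (-9.7627 + -5.9201, 0.8541 + -2.1547) = (-15.6828, -1.3006)
link 2: phi[2] = 175 + 25 + 45 = 245 deg
  cos(245 deg) = -0.4226, sin(245 deg) = -0.9063
  joint[3] = (-15.6828, -1.3006) + 1.8 * (-0.4226, -0.9063) = (-15.6828 + -0.7607, -1.3006 + -1.6314) = (-16.4435, -2.9320)
link 3: phi[3] = 175 + 25 + 45 + -45 = 200 deg
  cos(200 deg) = -0.9397, sin(200 deg) = -0.3420
  joint[4] = (-16.4435, -2.9320) + 3.1 * (-0.9397, -0.3420) = (-16.4435 + -2.9130, -2.9320 + -1.0603) = (-19.3565, -3.9922)
End effector: (-19.3565, -3.9922)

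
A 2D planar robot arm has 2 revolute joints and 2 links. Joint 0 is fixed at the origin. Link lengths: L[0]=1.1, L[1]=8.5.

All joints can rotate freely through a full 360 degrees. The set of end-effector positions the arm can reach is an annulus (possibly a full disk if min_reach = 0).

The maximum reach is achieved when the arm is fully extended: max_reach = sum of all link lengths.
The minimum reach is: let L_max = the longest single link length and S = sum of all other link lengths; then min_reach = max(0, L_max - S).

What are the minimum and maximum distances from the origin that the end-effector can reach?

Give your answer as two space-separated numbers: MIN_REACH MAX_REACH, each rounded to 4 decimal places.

Link lengths: [1.1, 8.5]
max_reach = 1.1 + 8.5 = 9.6
L_max = max([1.1, 8.5]) = 8.5
S (sum of others) = 9.6 - 8.5 = 1.1
min_reach = max(0, 8.5 - 1.1) = max(0, 7.4) = 7.4

Answer: 7.4000 9.6000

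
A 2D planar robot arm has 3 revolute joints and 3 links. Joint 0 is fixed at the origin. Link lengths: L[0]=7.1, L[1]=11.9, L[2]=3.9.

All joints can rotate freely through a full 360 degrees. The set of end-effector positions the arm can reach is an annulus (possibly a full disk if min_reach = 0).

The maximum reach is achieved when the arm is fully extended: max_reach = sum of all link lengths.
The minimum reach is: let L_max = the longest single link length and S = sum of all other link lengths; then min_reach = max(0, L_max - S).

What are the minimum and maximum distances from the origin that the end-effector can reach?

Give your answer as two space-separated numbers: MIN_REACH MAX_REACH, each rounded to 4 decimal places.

Answer: 0.9000 22.9000

Derivation:
Link lengths: [7.1, 11.9, 3.9]
max_reach = 7.1 + 11.9 + 3.9 = 22.9
L_max = max([7.1, 11.9, 3.9]) = 11.9
S (sum of others) = 22.9 - 11.9 = 11
min_reach = max(0, 11.9 - 11) = max(0, 0.9) = 0.9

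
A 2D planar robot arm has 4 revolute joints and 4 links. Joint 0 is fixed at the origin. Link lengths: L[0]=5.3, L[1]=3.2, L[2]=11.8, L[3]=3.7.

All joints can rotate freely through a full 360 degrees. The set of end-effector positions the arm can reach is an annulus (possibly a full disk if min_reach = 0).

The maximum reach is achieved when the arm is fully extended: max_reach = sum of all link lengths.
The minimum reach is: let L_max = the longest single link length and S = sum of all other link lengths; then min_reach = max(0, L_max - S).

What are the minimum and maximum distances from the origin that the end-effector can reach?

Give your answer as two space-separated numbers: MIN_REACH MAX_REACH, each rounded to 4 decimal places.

Answer: 0.0000 24.0000

Derivation:
Link lengths: [5.3, 3.2, 11.8, 3.7]
max_reach = 5.3 + 3.2 + 11.8 + 3.7 = 24
L_max = max([5.3, 3.2, 11.8, 3.7]) = 11.8
S (sum of others) = 24 - 11.8 = 12.2
min_reach = max(0, 11.8 - 12.2) = max(0, -0.4) = 0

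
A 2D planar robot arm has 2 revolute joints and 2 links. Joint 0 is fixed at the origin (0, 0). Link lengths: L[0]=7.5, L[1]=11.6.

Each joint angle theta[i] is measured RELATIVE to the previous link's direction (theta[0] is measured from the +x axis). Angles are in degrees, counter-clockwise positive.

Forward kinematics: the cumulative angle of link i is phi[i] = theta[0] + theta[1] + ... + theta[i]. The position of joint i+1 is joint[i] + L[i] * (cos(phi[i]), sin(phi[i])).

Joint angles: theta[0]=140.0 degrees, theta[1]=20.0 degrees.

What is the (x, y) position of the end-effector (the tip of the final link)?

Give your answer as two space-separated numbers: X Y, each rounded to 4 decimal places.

Answer: -16.6458 8.7883

Derivation:
joint[0] = (0.0000, 0.0000)  (base)
link 0: phi[0] = 140 = 140 deg
  cos(140 deg) = -0.7660, sin(140 deg) = 0.6428
  joint[1] = (0.0000, 0.0000) + 7.5 * (-0.7660, 0.6428) = (0.0000 + -5.7453, 0.0000 + 4.8209) = (-5.7453, 4.8209)
link 1: phi[1] = 140 + 20 = 160 deg
  cos(160 deg) = -0.9397, sin(160 deg) = 0.3420
  joint[2] = (-5.7453, 4.8209) + 11.6 * (-0.9397, 0.3420) = (-5.7453 + -10.9004, 4.8209 + 3.9674) = (-16.6458, 8.7883)
End effector: (-16.6458, 8.7883)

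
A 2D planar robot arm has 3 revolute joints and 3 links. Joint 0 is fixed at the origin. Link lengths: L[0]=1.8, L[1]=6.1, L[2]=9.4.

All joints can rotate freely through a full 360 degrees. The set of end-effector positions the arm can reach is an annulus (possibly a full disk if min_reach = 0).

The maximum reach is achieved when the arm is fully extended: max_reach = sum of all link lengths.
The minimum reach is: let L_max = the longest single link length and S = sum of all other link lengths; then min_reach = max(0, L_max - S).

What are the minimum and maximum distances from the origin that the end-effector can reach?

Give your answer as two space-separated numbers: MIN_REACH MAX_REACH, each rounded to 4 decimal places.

Link lengths: [1.8, 6.1, 9.4]
max_reach = 1.8 + 6.1 + 9.4 = 17.3
L_max = max([1.8, 6.1, 9.4]) = 9.4
S (sum of others) = 17.3 - 9.4 = 7.9
min_reach = max(0, 9.4 - 7.9) = max(0, 1.5) = 1.5

Answer: 1.5000 17.3000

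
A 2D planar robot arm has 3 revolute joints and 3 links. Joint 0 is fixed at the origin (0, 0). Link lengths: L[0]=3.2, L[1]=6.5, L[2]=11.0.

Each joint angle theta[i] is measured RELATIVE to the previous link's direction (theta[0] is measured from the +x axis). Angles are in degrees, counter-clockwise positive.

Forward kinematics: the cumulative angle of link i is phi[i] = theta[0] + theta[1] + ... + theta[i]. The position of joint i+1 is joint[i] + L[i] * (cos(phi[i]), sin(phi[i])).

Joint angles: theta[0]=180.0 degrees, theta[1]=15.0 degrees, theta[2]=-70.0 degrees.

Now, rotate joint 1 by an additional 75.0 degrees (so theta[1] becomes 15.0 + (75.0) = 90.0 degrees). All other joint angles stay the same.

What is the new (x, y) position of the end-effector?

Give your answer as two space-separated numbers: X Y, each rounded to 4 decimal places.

Answer: -13.5366 -10.2622

Derivation:
joint[0] = (0.0000, 0.0000)  (base)
link 0: phi[0] = 180 = 180 deg
  cos(180 deg) = -1.0000, sin(180 deg) = 0.0000
  joint[1] = (0.0000, 0.0000) + 3.2 * (-1.0000, 0.0000) = (0.0000 + -3.2000, 0.0000 + 0.0000) = (-3.2000, 0.0000)
link 1: phi[1] = 180 + 90 = 270 deg
  cos(270 deg) = -0.0000, sin(270 deg) = -1.0000
  joint[2] = (-3.2000, 0.0000) + 6.5 * (-0.0000, -1.0000) = (-3.2000 + -0.0000, 0.0000 + -6.5000) = (-3.2000, -6.5000)
link 2: phi[2] = 180 + 90 + -70 = 200 deg
  cos(200 deg) = -0.9397, sin(200 deg) = -0.3420
  joint[3] = (-3.2000, -6.5000) + 11 * (-0.9397, -0.3420) = (-3.2000 + -10.3366, -6.5000 + -3.7622) = (-13.5366, -10.2622)
End effector: (-13.5366, -10.2622)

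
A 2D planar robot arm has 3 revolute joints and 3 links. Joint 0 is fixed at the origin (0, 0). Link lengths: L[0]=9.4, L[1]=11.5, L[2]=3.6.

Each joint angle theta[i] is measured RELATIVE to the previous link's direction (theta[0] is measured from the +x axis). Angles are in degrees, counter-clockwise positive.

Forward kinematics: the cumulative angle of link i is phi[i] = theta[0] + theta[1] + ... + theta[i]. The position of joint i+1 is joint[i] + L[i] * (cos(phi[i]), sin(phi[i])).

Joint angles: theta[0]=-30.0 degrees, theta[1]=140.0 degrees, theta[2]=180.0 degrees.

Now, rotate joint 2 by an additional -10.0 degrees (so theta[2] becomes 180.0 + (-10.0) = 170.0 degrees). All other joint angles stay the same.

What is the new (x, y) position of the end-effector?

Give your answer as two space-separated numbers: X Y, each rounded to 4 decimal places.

Answer: 4.8325 2.5612

Derivation:
joint[0] = (0.0000, 0.0000)  (base)
link 0: phi[0] = -30 = -30 deg
  cos(-30 deg) = 0.8660, sin(-30 deg) = -0.5000
  joint[1] = (0.0000, 0.0000) + 9.4 * (0.8660, -0.5000) = (0.0000 + 8.1406, 0.0000 + -4.7000) = (8.1406, -4.7000)
link 1: phi[1] = -30 + 140 = 110 deg
  cos(110 deg) = -0.3420, sin(110 deg) = 0.9397
  joint[2] = (8.1406, -4.7000) + 11.5 * (-0.3420, 0.9397) = (8.1406 + -3.9332, -4.7000 + 10.8065) = (4.2074, 6.1065)
link 2: phi[2] = -30 + 140 + 170 = 280 deg
  cos(280 deg) = 0.1736, sin(280 deg) = -0.9848
  joint[3] = (4.2074, 6.1065) + 3.6 * (0.1736, -0.9848) = (4.2074 + 0.6251, 6.1065 + -3.5453) = (4.8325, 2.5612)
End effector: (4.8325, 2.5612)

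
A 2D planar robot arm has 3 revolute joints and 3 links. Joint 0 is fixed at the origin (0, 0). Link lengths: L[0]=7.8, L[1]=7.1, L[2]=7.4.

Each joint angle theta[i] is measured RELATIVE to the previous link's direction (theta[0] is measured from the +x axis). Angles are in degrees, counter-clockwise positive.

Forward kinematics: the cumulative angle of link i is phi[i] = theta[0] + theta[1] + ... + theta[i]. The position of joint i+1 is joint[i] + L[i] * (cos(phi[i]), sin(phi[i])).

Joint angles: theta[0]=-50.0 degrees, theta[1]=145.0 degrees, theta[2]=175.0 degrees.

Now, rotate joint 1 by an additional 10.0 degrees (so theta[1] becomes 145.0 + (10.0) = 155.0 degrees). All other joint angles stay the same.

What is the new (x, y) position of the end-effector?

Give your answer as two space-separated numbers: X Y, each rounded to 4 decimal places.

joint[0] = (0.0000, 0.0000)  (base)
link 0: phi[0] = -50 = -50 deg
  cos(-50 deg) = 0.6428, sin(-50 deg) = -0.7660
  joint[1] = (0.0000, 0.0000) + 7.8 * (0.6428, -0.7660) = (0.0000 + 5.0137, 0.0000 + -5.9751) = (5.0137, -5.9751)
link 1: phi[1] = -50 + 155 = 105 deg
  cos(105 deg) = -0.2588, sin(105 deg) = 0.9659
  joint[2] = (5.0137, -5.9751) + 7.1 * (-0.2588, 0.9659) = (5.0137 + -1.8376, -5.9751 + 6.8581) = (3.1761, 0.8829)
link 2: phi[2] = -50 + 155 + 175 = 280 deg
  cos(280 deg) = 0.1736, sin(280 deg) = -0.9848
  joint[3] = (3.1761, 0.8829) + 7.4 * (0.1736, -0.9848) = (3.1761 + 1.2850, 0.8829 + -7.2876) = (4.4611, -6.4047)
End effector: (4.4611, -6.4047)

Answer: 4.4611 -6.4047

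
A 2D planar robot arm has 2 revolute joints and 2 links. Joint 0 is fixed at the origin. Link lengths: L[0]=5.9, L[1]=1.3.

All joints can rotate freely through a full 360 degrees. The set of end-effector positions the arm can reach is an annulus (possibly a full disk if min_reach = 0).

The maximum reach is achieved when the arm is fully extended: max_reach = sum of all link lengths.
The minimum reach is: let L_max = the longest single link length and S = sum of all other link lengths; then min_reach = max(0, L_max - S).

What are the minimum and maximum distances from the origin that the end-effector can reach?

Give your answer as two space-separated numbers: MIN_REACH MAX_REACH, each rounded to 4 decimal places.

Link lengths: [5.9, 1.3]
max_reach = 5.9 + 1.3 = 7.2
L_max = max([5.9, 1.3]) = 5.9
S (sum of others) = 7.2 - 5.9 = 1.3
min_reach = max(0, 5.9 - 1.3) = max(0, 4.6) = 4.6

Answer: 4.6000 7.2000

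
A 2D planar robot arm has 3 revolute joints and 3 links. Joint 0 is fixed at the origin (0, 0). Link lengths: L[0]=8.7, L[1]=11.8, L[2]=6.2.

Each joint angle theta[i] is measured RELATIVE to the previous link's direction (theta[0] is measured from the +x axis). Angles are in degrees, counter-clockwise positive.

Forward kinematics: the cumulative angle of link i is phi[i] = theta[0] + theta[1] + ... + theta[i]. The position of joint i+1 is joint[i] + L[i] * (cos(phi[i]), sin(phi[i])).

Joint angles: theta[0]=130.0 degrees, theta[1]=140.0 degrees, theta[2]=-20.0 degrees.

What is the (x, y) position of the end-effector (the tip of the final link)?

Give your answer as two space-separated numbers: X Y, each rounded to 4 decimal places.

joint[0] = (0.0000, 0.0000)  (base)
link 0: phi[0] = 130 = 130 deg
  cos(130 deg) = -0.6428, sin(130 deg) = 0.7660
  joint[1] = (0.0000, 0.0000) + 8.7 * (-0.6428, 0.7660) = (0.0000 + -5.5923, 0.0000 + 6.6646) = (-5.5923, 6.6646)
link 1: phi[1] = 130 + 140 = 270 deg
  cos(270 deg) = -0.0000, sin(270 deg) = -1.0000
  joint[2] = (-5.5923, 6.6646) + 11.8 * (-0.0000, -1.0000) = (-5.5923 + -0.0000, 6.6646 + -11.8000) = (-5.5923, -5.1354)
link 2: phi[2] = 130 + 140 + -20 = 250 deg
  cos(250 deg) = -0.3420, sin(250 deg) = -0.9397
  joint[3] = (-5.5923, -5.1354) + 6.2 * (-0.3420, -0.9397) = (-5.5923 + -2.1205, -5.1354 + -5.8261) = (-7.7128, -10.9615)
End effector: (-7.7128, -10.9615)

Answer: -7.7128 -10.9615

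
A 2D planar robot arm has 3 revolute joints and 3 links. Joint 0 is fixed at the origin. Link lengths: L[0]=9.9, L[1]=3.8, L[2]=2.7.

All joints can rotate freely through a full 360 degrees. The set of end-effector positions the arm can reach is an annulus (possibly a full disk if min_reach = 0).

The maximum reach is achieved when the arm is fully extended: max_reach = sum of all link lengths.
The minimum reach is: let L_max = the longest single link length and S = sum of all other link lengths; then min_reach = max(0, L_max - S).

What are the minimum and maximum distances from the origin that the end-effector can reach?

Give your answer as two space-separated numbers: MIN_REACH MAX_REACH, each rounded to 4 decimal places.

Link lengths: [9.9, 3.8, 2.7]
max_reach = 9.9 + 3.8 + 2.7 = 16.4
L_max = max([9.9, 3.8, 2.7]) = 9.9
S (sum of others) = 16.4 - 9.9 = 6.5
min_reach = max(0, 9.9 - 6.5) = max(0, 3.4) = 3.4

Answer: 3.4000 16.4000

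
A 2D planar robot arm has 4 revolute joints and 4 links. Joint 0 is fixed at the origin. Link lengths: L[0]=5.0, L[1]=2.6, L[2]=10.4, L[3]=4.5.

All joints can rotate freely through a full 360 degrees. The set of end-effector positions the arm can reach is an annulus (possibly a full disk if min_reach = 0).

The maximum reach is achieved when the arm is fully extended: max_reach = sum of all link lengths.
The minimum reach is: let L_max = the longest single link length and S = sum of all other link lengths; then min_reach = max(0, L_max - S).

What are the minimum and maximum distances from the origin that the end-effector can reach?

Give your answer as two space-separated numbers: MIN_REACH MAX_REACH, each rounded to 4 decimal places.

Link lengths: [5.0, 2.6, 10.4, 4.5]
max_reach = 5 + 2.6 + 10.4 + 4.5 = 22.5
L_max = max([5.0, 2.6, 10.4, 4.5]) = 10.4
S (sum of others) = 22.5 - 10.4 = 12.1
min_reach = max(0, 10.4 - 12.1) = max(0, -1.7) = 0

Answer: 0.0000 22.5000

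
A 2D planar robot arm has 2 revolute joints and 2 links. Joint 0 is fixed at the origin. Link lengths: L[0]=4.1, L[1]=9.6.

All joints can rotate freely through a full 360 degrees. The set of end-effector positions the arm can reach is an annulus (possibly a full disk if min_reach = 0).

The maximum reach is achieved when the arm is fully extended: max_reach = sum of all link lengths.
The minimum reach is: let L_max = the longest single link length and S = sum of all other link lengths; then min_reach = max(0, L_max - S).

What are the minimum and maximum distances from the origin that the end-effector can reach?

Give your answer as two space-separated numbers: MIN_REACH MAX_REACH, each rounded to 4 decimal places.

Answer: 5.5000 13.7000

Derivation:
Link lengths: [4.1, 9.6]
max_reach = 4.1 + 9.6 = 13.7
L_max = max([4.1, 9.6]) = 9.6
S (sum of others) = 13.7 - 9.6 = 4.1
min_reach = max(0, 9.6 - 4.1) = max(0, 5.5) = 5.5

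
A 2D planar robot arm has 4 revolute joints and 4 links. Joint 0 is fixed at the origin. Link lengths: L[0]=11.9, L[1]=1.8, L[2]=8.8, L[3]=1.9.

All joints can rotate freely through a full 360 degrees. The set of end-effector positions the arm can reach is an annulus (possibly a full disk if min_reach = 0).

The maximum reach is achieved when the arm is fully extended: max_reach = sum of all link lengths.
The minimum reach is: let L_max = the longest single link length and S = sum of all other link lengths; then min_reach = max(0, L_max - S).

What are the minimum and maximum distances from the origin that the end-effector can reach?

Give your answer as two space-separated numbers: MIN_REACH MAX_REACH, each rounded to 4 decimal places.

Answer: 0.0000 24.4000

Derivation:
Link lengths: [11.9, 1.8, 8.8, 1.9]
max_reach = 11.9 + 1.8 + 8.8 + 1.9 = 24.4
L_max = max([11.9, 1.8, 8.8, 1.9]) = 11.9
S (sum of others) = 24.4 - 11.9 = 12.5
min_reach = max(0, 11.9 - 12.5) = max(0, -0.6) = 0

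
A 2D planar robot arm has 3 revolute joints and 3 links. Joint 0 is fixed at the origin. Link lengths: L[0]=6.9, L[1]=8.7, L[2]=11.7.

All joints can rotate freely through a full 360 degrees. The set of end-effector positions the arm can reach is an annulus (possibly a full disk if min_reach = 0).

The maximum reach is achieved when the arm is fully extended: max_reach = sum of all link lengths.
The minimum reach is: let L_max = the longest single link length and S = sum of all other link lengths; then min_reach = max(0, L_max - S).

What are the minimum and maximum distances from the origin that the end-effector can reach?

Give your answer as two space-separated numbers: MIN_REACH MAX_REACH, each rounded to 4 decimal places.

Answer: 0.0000 27.3000

Derivation:
Link lengths: [6.9, 8.7, 11.7]
max_reach = 6.9 + 8.7 + 11.7 = 27.3
L_max = max([6.9, 8.7, 11.7]) = 11.7
S (sum of others) = 27.3 - 11.7 = 15.6
min_reach = max(0, 11.7 - 15.6) = max(0, -3.9) = 0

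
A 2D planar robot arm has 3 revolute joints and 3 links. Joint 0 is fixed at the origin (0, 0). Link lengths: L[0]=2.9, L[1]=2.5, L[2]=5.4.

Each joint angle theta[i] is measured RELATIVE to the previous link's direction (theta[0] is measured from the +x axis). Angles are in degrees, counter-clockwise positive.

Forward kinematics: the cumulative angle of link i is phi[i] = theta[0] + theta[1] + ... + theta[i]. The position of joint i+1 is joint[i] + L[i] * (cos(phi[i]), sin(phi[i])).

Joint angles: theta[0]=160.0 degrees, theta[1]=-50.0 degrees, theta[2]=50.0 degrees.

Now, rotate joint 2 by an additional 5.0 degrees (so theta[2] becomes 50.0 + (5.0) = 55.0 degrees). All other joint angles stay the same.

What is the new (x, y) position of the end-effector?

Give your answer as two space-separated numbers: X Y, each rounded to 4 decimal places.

Answer: -8.7962 4.7387

Derivation:
joint[0] = (0.0000, 0.0000)  (base)
link 0: phi[0] = 160 = 160 deg
  cos(160 deg) = -0.9397, sin(160 deg) = 0.3420
  joint[1] = (0.0000, 0.0000) + 2.9 * (-0.9397, 0.3420) = (0.0000 + -2.7251, 0.0000 + 0.9919) = (-2.7251, 0.9919)
link 1: phi[1] = 160 + -50 = 110 deg
  cos(110 deg) = -0.3420, sin(110 deg) = 0.9397
  joint[2] = (-2.7251, 0.9919) + 2.5 * (-0.3420, 0.9397) = (-2.7251 + -0.8551, 0.9919 + 2.3492) = (-3.5802, 3.3411)
link 2: phi[2] = 160 + -50 + 55 = 165 deg
  cos(165 deg) = -0.9659, sin(165 deg) = 0.2588
  joint[3] = (-3.5802, 3.3411) + 5.4 * (-0.9659, 0.2588) = (-3.5802 + -5.2160, 3.3411 + 1.3976) = (-8.7962, 4.7387)
End effector: (-8.7962, 4.7387)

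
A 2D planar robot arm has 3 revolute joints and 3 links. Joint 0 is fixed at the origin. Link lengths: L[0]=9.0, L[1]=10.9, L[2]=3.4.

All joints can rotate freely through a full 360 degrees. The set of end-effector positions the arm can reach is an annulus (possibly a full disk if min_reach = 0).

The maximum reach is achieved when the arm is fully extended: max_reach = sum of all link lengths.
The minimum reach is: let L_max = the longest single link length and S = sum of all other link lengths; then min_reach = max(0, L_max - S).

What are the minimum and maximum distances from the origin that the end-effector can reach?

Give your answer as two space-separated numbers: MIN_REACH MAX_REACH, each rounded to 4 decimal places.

Link lengths: [9.0, 10.9, 3.4]
max_reach = 9 + 10.9 + 3.4 = 23.3
L_max = max([9.0, 10.9, 3.4]) = 10.9
S (sum of others) = 23.3 - 10.9 = 12.4
min_reach = max(0, 10.9 - 12.4) = max(0, -1.5) = 0

Answer: 0.0000 23.3000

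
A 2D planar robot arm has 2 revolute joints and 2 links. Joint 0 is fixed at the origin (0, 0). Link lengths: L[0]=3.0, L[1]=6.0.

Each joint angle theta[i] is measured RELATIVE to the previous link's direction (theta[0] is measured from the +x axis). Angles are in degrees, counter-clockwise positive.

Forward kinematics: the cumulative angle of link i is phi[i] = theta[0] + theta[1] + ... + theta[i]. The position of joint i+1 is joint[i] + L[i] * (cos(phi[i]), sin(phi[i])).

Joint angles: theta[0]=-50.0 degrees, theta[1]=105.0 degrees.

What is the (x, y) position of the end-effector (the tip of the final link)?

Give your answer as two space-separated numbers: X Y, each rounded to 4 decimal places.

Answer: 5.3698 2.6168

Derivation:
joint[0] = (0.0000, 0.0000)  (base)
link 0: phi[0] = -50 = -50 deg
  cos(-50 deg) = 0.6428, sin(-50 deg) = -0.7660
  joint[1] = (0.0000, 0.0000) + 3 * (0.6428, -0.7660) = (0.0000 + 1.9284, 0.0000 + -2.2981) = (1.9284, -2.2981)
link 1: phi[1] = -50 + 105 = 55 deg
  cos(55 deg) = 0.5736, sin(55 deg) = 0.8192
  joint[2] = (1.9284, -2.2981) + 6 * (0.5736, 0.8192) = (1.9284 + 3.4415, -2.2981 + 4.9149) = (5.3698, 2.6168)
End effector: (5.3698, 2.6168)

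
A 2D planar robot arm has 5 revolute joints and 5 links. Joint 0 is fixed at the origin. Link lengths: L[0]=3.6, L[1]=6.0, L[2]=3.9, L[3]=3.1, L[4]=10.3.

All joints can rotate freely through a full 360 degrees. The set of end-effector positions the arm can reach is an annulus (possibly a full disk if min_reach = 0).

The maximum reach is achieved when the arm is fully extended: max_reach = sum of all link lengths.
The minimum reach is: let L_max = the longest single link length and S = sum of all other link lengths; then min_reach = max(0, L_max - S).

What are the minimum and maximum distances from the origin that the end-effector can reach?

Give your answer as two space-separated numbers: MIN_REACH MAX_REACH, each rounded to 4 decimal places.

Answer: 0.0000 26.9000

Derivation:
Link lengths: [3.6, 6.0, 3.9, 3.1, 10.3]
max_reach = 3.6 + 6 + 3.9 + 3.1 + 10.3 = 26.9
L_max = max([3.6, 6.0, 3.9, 3.1, 10.3]) = 10.3
S (sum of others) = 26.9 - 10.3 = 16.6
min_reach = max(0, 10.3 - 16.6) = max(0, -6.3) = 0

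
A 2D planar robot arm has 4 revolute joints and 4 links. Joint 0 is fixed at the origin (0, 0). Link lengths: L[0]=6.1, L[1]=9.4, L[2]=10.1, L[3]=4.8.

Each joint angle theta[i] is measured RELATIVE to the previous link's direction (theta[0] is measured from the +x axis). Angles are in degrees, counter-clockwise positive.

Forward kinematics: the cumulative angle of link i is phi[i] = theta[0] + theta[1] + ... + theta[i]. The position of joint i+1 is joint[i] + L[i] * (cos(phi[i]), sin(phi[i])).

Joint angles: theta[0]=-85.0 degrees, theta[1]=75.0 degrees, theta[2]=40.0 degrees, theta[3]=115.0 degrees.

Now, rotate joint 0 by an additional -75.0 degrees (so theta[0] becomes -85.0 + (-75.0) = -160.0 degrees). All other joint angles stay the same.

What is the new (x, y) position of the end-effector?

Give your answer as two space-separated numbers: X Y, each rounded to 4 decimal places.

joint[0] = (0.0000, 0.0000)  (base)
link 0: phi[0] = -160 = -160 deg
  cos(-160 deg) = -0.9397, sin(-160 deg) = -0.3420
  joint[1] = (0.0000, 0.0000) + 6.1 * (-0.9397, -0.3420) = (0.0000 + -5.7321, 0.0000 + -2.0863) = (-5.7321, -2.0863)
link 1: phi[1] = -160 + 75 = -85 deg
  cos(-85 deg) = 0.0872, sin(-85 deg) = -0.9962
  joint[2] = (-5.7321, -2.0863) + 9.4 * (0.0872, -0.9962) = (-5.7321 + 0.8193, -2.0863 + -9.3642) = (-4.9129, -11.4506)
link 2: phi[2] = -160 + 75 + 40 = -45 deg
  cos(-45 deg) = 0.7071, sin(-45 deg) = -0.7071
  joint[3] = (-4.9129, -11.4506) + 10.1 * (0.7071, -0.7071) = (-4.9129 + 7.1418, -11.4506 + -7.1418) = (2.2289, -18.5923)
link 3: phi[3] = -160 + 75 + 40 + 115 = 70 deg
  cos(70 deg) = 0.3420, sin(70 deg) = 0.9397
  joint[4] = (2.2289, -18.5923) + 4.8 * (0.3420, 0.9397) = (2.2289 + 1.6417, -18.5923 + 4.5105) = (3.8706, -14.0818)
End effector: (3.8706, -14.0818)

Answer: 3.8706 -14.0818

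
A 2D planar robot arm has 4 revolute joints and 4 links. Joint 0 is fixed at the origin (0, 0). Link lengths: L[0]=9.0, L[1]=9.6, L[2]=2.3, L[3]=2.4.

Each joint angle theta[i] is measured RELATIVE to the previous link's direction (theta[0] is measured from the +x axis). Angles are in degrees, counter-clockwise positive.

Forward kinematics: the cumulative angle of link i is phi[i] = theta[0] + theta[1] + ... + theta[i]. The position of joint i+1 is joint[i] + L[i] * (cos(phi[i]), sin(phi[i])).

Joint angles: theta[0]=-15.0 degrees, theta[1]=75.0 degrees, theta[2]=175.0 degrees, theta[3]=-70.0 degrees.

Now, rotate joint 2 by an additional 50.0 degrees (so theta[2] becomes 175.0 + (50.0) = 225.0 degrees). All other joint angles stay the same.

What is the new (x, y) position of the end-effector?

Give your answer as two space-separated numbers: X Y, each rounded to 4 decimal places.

joint[0] = (0.0000, 0.0000)  (base)
link 0: phi[0] = -15 = -15 deg
  cos(-15 deg) = 0.9659, sin(-15 deg) = -0.2588
  joint[1] = (0.0000, 0.0000) + 9 * (0.9659, -0.2588) = (0.0000 + 8.6933, 0.0000 + -2.3294) = (8.6933, -2.3294)
link 1: phi[1] = -15 + 75 = 60 deg
  cos(60 deg) = 0.5000, sin(60 deg) = 0.8660
  joint[2] = (8.6933, -2.3294) + 9.6 * (0.5000, 0.8660) = (8.6933 + 4.8000, -2.3294 + 8.3138) = (13.4933, 5.9845)
link 2: phi[2] = -15 + 75 + 225 = 285 deg
  cos(285 deg) = 0.2588, sin(285 deg) = -0.9659
  joint[3] = (13.4933, 5.9845) + 2.3 * (0.2588, -0.9659) = (13.4933 + 0.5953, 5.9845 + -2.2216) = (14.0886, 3.7628)
link 3: phi[3] = -15 + 75 + 225 + -70 = 215 deg
  cos(215 deg) = -0.8192, sin(215 deg) = -0.5736
  joint[4] = (14.0886, 3.7628) + 2.4 * (-0.8192, -0.5736) = (14.0886 + -1.9660, 3.7628 + -1.3766) = (12.1227, 2.3863)
End effector: (12.1227, 2.3863)

Answer: 12.1227 2.3863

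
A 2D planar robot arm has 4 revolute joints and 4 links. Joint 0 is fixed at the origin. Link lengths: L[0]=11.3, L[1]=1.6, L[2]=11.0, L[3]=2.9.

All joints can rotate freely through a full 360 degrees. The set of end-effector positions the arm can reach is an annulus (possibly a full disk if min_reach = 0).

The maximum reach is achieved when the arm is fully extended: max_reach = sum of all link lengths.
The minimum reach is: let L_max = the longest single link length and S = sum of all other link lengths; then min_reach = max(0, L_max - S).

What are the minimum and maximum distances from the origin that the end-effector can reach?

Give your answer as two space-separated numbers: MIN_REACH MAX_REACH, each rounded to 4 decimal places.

Link lengths: [11.3, 1.6, 11.0, 2.9]
max_reach = 11.3 + 1.6 + 11 + 2.9 = 26.8
L_max = max([11.3, 1.6, 11.0, 2.9]) = 11.3
S (sum of others) = 26.8 - 11.3 = 15.5
min_reach = max(0, 11.3 - 15.5) = max(0, -4.2) = 0

Answer: 0.0000 26.8000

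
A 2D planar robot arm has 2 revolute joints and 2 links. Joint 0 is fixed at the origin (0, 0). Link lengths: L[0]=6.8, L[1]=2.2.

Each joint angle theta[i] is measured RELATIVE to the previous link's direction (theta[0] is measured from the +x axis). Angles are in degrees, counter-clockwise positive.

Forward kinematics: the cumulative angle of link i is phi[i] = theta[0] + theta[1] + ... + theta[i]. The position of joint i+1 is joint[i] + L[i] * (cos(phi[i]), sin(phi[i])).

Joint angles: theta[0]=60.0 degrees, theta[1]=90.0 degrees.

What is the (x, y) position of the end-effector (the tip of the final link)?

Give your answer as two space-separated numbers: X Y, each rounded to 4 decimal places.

Answer: 1.4947 6.9890

Derivation:
joint[0] = (0.0000, 0.0000)  (base)
link 0: phi[0] = 60 = 60 deg
  cos(60 deg) = 0.5000, sin(60 deg) = 0.8660
  joint[1] = (0.0000, 0.0000) + 6.8 * (0.5000, 0.8660) = (0.0000 + 3.4000, 0.0000 + 5.8890) = (3.4000, 5.8890)
link 1: phi[1] = 60 + 90 = 150 deg
  cos(150 deg) = -0.8660, sin(150 deg) = 0.5000
  joint[2] = (3.4000, 5.8890) + 2.2 * (-0.8660, 0.5000) = (3.4000 + -1.9053, 5.8890 + 1.1000) = (1.4947, 6.9890)
End effector: (1.4947, 6.9890)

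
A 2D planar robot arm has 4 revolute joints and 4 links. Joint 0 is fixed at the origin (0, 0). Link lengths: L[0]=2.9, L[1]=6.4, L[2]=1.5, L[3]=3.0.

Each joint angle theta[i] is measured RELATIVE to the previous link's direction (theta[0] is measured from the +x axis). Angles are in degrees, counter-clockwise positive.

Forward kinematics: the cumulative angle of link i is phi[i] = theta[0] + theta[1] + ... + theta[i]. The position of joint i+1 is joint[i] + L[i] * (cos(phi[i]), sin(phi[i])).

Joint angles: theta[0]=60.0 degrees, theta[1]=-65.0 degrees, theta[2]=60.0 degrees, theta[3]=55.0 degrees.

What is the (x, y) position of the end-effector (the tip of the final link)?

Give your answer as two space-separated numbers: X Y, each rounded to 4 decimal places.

joint[0] = (0.0000, 0.0000)  (base)
link 0: phi[0] = 60 = 60 deg
  cos(60 deg) = 0.5000, sin(60 deg) = 0.8660
  joint[1] = (0.0000, 0.0000) + 2.9 * (0.5000, 0.8660) = (0.0000 + 1.4500, 0.0000 + 2.5115) = (1.4500, 2.5115)
link 1: phi[1] = 60 + -65 = -5 deg
  cos(-5 deg) = 0.9962, sin(-5 deg) = -0.0872
  joint[2] = (1.4500, 2.5115) + 6.4 * (0.9962, -0.0872) = (1.4500 + 6.3756, 2.5115 + -0.5578) = (7.8256, 1.9537)
link 2: phi[2] = 60 + -65 + 60 = 55 deg
  cos(55 deg) = 0.5736, sin(55 deg) = 0.8192
  joint[3] = (7.8256, 1.9537) + 1.5 * (0.5736, 0.8192) = (7.8256 + 0.8604, 1.9537 + 1.2287) = (8.6860, 3.1824)
link 3: phi[3] = 60 + -65 + 60 + 55 = 110 deg
  cos(110 deg) = -0.3420, sin(110 deg) = 0.9397
  joint[4] = (8.6860, 3.1824) + 3 * (-0.3420, 0.9397) = (8.6860 + -1.0261, 3.1824 + 2.8191) = (7.6600, 6.0015)
End effector: (7.6600, 6.0015)

Answer: 7.6600 6.0015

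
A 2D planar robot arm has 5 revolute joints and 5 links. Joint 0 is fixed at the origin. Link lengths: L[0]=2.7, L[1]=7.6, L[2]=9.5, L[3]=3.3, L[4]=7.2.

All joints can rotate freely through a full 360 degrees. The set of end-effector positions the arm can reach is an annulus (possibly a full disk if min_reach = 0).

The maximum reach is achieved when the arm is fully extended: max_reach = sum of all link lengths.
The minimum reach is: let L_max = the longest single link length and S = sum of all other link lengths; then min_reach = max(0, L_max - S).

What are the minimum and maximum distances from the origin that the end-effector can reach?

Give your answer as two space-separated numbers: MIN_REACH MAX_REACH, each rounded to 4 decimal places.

Link lengths: [2.7, 7.6, 9.5, 3.3, 7.2]
max_reach = 2.7 + 7.6 + 9.5 + 3.3 + 7.2 = 30.3
L_max = max([2.7, 7.6, 9.5, 3.3, 7.2]) = 9.5
S (sum of others) = 30.3 - 9.5 = 20.8
min_reach = max(0, 9.5 - 20.8) = max(0, -11.3) = 0

Answer: 0.0000 30.3000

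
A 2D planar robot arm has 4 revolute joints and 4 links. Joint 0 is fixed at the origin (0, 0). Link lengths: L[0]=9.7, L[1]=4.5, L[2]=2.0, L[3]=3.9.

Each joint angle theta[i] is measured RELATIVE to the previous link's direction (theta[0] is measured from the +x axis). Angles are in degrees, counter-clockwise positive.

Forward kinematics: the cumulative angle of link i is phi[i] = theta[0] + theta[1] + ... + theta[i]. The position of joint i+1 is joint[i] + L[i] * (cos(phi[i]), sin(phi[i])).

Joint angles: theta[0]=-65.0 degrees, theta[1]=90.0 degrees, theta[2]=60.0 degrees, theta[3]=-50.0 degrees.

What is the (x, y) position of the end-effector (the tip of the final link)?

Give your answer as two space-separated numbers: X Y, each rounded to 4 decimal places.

Answer: 11.5468 -2.6601

Derivation:
joint[0] = (0.0000, 0.0000)  (base)
link 0: phi[0] = -65 = -65 deg
  cos(-65 deg) = 0.4226, sin(-65 deg) = -0.9063
  joint[1] = (0.0000, 0.0000) + 9.7 * (0.4226, -0.9063) = (0.0000 + 4.0994, 0.0000 + -8.7912) = (4.0994, -8.7912)
link 1: phi[1] = -65 + 90 = 25 deg
  cos(25 deg) = 0.9063, sin(25 deg) = 0.4226
  joint[2] = (4.0994, -8.7912) + 4.5 * (0.9063, 0.4226) = (4.0994 + 4.0784, -8.7912 + 1.9018) = (8.1778, -6.8894)
link 2: phi[2] = -65 + 90 + 60 = 85 deg
  cos(85 deg) = 0.0872, sin(85 deg) = 0.9962
  joint[3] = (8.1778, -6.8894) + 2 * (0.0872, 0.9962) = (8.1778 + 0.1743, -6.8894 + 1.9924) = (8.3521, -4.8970)
link 3: phi[3] = -65 + 90 + 60 + -50 = 35 deg
  cos(35 deg) = 0.8192, sin(35 deg) = 0.5736
  joint[4] = (8.3521, -4.8970) + 3.9 * (0.8192, 0.5736) = (8.3521 + 3.1947, -4.8970 + 2.2369) = (11.5468, -2.6601)
End effector: (11.5468, -2.6601)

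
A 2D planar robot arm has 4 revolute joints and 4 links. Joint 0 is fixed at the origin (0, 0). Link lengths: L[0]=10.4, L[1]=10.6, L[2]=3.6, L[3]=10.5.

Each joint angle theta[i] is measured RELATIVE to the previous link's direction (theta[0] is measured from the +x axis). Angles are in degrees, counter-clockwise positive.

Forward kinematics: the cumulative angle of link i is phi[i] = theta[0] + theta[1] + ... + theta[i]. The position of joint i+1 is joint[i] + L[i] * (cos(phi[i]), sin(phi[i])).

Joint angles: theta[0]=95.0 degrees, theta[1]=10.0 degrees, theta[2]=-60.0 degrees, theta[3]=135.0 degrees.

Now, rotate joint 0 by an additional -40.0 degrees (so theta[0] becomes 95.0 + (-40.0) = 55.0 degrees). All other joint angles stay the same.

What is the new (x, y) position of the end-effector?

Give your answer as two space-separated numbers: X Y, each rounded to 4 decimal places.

Answer: 5.9878 25.1891

Derivation:
joint[0] = (0.0000, 0.0000)  (base)
link 0: phi[0] = 55 = 55 deg
  cos(55 deg) = 0.5736, sin(55 deg) = 0.8192
  joint[1] = (0.0000, 0.0000) + 10.4 * (0.5736, 0.8192) = (0.0000 + 5.9652, 0.0000 + 8.5192) = (5.9652, 8.5192)
link 1: phi[1] = 55 + 10 = 65 deg
  cos(65 deg) = 0.4226, sin(65 deg) = 0.9063
  joint[2] = (5.9652, 8.5192) + 10.6 * (0.4226, 0.9063) = (5.9652 + 4.4798, 8.5192 + 9.6069) = (10.4449, 18.1260)
link 2: phi[2] = 55 + 10 + -60 = 5 deg
  cos(5 deg) = 0.9962, sin(5 deg) = 0.0872
  joint[3] = (10.4449, 18.1260) + 3.6 * (0.9962, 0.0872) = (10.4449 + 3.5863, 18.1260 + 0.3138) = (14.0312, 18.4398)
link 3: phi[3] = 55 + 10 + -60 + 135 = 140 deg
  cos(140 deg) = -0.7660, sin(140 deg) = 0.6428
  joint[4] = (14.0312, 18.4398) + 10.5 * (-0.7660, 0.6428) = (14.0312 + -8.0435, 18.4398 + 6.7493) = (5.9878, 25.1891)
End effector: (5.9878, 25.1891)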